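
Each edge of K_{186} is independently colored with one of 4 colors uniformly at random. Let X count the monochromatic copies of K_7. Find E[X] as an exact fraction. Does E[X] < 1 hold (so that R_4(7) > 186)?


E[X] = C(186, 7) · 4^{1 − 21} = 1363155866280 · 4^{−20} = 1363155866280/1099511627776.
As a reduced fraction: E[X] = 170394483285/137438953472 ≈ 1.2398.
Is E[X] < 1? NO.
Since E[X] ≥ 1, the first-moment bound is inconclusive at n = 186; it does NOT by itself certify R_4(7) > 186.

E[X] = 170394483285/137438953472 ≈ 1.2398; E[X] ≥ 1; first-moment method inconclusive here.


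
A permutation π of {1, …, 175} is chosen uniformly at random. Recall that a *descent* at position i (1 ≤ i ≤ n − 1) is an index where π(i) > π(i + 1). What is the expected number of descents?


Write X = Σ X_I over i = 1, …, 174, with X_I the indicator of one descent.
There are 174 indicators.
For each fixed i, the pair (π(i), π(i+1)) is a uniformly random ordered pair of distinct values from {1, …, 175}; by symmetry P[π(i) > π(i+1)] = 1/2.
By linearity: E[X] = 174 · (1/2) = (175 − 1) · (1/2) = 87 ≈ 87.000.

E[X] = 87 = 87.000.


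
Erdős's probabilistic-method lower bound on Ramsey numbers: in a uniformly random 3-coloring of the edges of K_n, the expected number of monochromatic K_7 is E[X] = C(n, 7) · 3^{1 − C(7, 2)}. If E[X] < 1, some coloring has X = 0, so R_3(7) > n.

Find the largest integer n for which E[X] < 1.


We need C(n, 7) · 3^{1 − 21} < 1, i.e. C(n, 7) < 3^{21 − 1} = 3486784401.
Check values of n near the boundary:
  n = 79: C(79, 7) = 2898753715; 2898753715 < 3486784401? YES
  n = 80: C(80, 7) = 3176716400; 3176716400 < 3486784401? YES
  n = 81: C(81, 7) = 3477216600; 3477216600 < 3486784401? YES
  n = 82: C(82, 7) = 3801756816; 3801756816 < 3486784401? NO
  n = 83: C(83, 7) = 4151918628; 4151918628 < 3486784401? NO
  n = 84: C(84, 7) = 4529365776; 4529365776 < 3486784401? NO
The largest n with C(n, 7) < 3486784401 is n = 81 (where E[X] = 42928600/43046721 ≈ 0.997256). Hence R_3(7) > 81, i.e. R_3(7) ≥ 82.

Largest n = 81; hence R_3(7) > 81.


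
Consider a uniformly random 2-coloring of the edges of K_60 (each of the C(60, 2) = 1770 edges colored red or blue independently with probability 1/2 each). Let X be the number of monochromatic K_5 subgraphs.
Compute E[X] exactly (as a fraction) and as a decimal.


Let X = Σ_S X_S over the C(60, 5) = 5461512 subsets S of size 5, where X_S = 1 if the K_5 on S is monochromatic.
For a fixed S, the K_5 on S has C(5, 2) = 10 edges. P[all 10 edges red] = (1/2)^10, and likewise for blue, so P[monochromatic] = 2·(1/2)^10 = 2^{1 − 10} = 1/512.
Summing: E[X] = C(60, 5) · 2^{1 − 10} = 5461512 · 1/512 = 682689/64.
Numerically: E[X] ≈ 10667.016.

E[X] = C(60,5)·2^(1−C(5,2)) = 682689/64 ≈ 10667.016.


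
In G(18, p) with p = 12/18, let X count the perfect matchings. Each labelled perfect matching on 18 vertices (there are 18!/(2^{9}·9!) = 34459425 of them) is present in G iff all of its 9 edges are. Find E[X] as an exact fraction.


K_18 has 18!/(2^{9}·9!) = 34459425 labelled perfect matchings.
For each such perfect matching H, let X_H = 1 if all 9 edges of H are present in G. Then P[X_H = 1] = p^{9} = (2/3)^{9} = 512/19683.
By linearity of expectation: E[X] = Σ_H E[X_H] = 34459425 · p^{9} = 34459425 · 512/19683 = 217817600/243.
Numerically: E[X] ≈ 8.9637e+05.

E[X] = 34459425 · (2/3)^{9} = 217817600/243 ≈ 8.9637e+05.


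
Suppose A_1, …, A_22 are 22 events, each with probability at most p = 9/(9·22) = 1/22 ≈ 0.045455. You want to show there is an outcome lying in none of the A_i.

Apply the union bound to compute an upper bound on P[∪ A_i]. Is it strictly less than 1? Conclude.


Union bound: P[∪_{i=1}^{22} A_i] ≤ Σ_i P[A_i] ≤ 22·p = 22·(1/22) = 1.
Numerically: 1 ≈ 1.000000.
Is 1 < 1? NO.
Since the bound 1 is ≥ 1, the union bound is uninformative here; it does NOT by itself certify existence.

22·p = 1 ≈ 1.000000; existence NOT certified by the union bound.


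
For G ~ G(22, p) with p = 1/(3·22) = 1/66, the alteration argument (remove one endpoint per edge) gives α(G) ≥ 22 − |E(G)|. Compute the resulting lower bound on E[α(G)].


E[|E(G)|] = C(22, 2)·p = 231 · (1/66) = 7/2.
E[α(G)] ≥ n − E[|E(G)|] = 22 − 7/2 = 37/2.
Numerically: ≈ 18.500.
(This is only a lower bound; the true E[α(G)] may be larger.)

E[α(G)] ≥ 37/2 ≈ 18.500.


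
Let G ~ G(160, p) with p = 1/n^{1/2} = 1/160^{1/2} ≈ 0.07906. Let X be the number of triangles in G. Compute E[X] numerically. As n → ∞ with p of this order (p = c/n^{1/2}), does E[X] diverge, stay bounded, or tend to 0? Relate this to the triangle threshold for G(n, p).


Number of potential triangles: C(160, 3) = 669920.
Each occurs with probability p³ ≈ (0.07906)³ ≈ 4.941059e-04.
By linearity: E[X] = C(160, 3)·p³ ≈ 669920 · 4.941059e-04 ≈ 331.0114.
Since α = 1/2 < 1, p = c/n^{1/2} ≫ 1/n is above the triangle threshold p ~ 1/n. Asymptotically E[X] ~ (c³/6)·n^{3(1−α)} = (1³/6)·n^{1.5} → ∞; triangles are abundant w.h.p.

E[X] ≈ 331.0114; in regime p = Θ(1/n^{1/2}) E[X] diverges (above the triangle threshold p ~ 1/n).


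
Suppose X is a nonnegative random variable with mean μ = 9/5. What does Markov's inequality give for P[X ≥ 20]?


μ = E[X] = 9/5, a = 20.
Markov: P[X ≥ 20] ≤ μ/a = (9/5)/20 = 9/100.
Numerically: ≈ 0.090.
(Since a = 20 > μ = 1.800, the bound 9/100 is < 1 and informative.)

P[X ≥ 20] ≤ 9/100 ≈ 0.090.


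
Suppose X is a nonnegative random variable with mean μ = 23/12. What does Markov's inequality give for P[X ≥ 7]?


μ = E[X] = 23/12, a = 7.
Markov: P[X ≥ 7] ≤ μ/a = (23/12)/7 = 23/84.
Numerically: ≈ 0.2738.
(Since a = 7 > μ = 1.9167, the bound 23/84 is < 1 and informative.)

P[X ≥ 7] ≤ 23/84 ≈ 0.2738.


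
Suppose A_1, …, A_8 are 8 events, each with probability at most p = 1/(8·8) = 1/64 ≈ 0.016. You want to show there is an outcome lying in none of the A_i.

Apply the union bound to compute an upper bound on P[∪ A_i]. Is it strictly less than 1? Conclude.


Union bound: P[∪_{i=1}^{8} A_i] ≤ Σ_i P[A_i] ≤ 8·p = 8·(1/64) = 1/8.
Numerically: 1/8 ≈ 0.125.
Is 1/8 < 1? YES.
Since P[∪ A_i] ≤ 1/8 < 1, the complement has P[∩ A_i^c] ≥ 1 − 1/8 = 7/8 > 0, so some outcome avoids every A_i.

8·p = 1/8 ≈ 0.125; existence CERTIFIED by the union bound.


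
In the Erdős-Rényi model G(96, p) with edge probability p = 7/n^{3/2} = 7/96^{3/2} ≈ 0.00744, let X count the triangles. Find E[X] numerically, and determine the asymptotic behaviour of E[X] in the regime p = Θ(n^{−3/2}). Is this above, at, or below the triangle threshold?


Number of potential triangles: C(96, 3) = 142880.
Each occurs with probability p³ ≈ (0.00744)³ ≈ 4.12167e-07.
By linearity: E[X] = C(96, 3)·p³ ≈ 142880 · 4.12167e-07 ≈ 0.059.
Since α = 3/2 > 1, p = c/n^{3/2} = o(1/n) is below the triangle threshold p ~ 1/n. Asymptotically E[X] ~ (c³/6)·n^{3(1−α)} = (7³/6)·n^{-1.5} → 0, so by Markov's inequality G has no triangles w.h.p.

E[X] ≈ 0.059; in regime p = Θ(1/n^{3/2}) E[X] tends to 0 (below the triangle threshold p ~ 1/n).


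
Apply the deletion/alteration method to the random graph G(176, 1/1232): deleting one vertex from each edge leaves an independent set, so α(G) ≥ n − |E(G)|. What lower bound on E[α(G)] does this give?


E[|E(G)|] = C(176, 2)·p = 15400 · (1/1232) = 25/2.
E[α(G)] ≥ n − E[|E(G)|] = 176 − 25/2 = 327/2.
Numerically: ≈ 163.500.
(This is only a lower bound; the true E[α(G)] may be larger.)

E[α(G)] ≥ 327/2 ≈ 163.500.


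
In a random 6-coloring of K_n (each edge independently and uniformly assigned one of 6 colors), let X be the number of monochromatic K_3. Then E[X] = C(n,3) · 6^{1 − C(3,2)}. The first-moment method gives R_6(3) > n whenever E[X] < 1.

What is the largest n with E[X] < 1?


We need C(n, 3) · 6^{1 − 3} < 1, i.e. C(n, 3) < 6^{3 − 1} = 36.
Check values of n near the boundary:
  n = 3: C(3, 3) = 1; 1 < 36? YES
  n = 4: C(4, 3) = 4; 4 < 36? YES
  n = 5: C(5, 3) = 10; 10 < 36? YES
  n = 6: C(6, 3) = 20; 20 < 36? YES
  n = 7: C(7, 3) = 35; 35 < 36? YES
  n = 8: C(8, 3) = 56; 56 < 36? NO
  n = 9: C(9, 3) = 84; 84 < 36? NO
  n = 10: C(10, 3) = 120; 120 < 36? NO
The largest n with C(n, 3) < 36 is n = 7 (where E[X] = 35/36 ≈ 0.9722). Hence R_6(3) > 7, i.e. R_6(3) ≥ 8.

Largest n = 7; hence R_6(3) > 7.


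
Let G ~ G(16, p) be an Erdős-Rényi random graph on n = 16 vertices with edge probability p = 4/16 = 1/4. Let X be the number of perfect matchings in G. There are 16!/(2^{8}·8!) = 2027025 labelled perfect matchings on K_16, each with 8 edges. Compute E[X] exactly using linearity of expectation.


K_16 has 16!/(2^{8}·8!) = 2027025 labelled perfect matchings.
For each such perfect matching H, let X_H = 1 if all 8 edges of H are present in G. Then P[X_H = 1] = p^{8} = (1/4)^{8} = 1/65536.
Summing the indicators: E[X] = Σ_H E[X_H] = 2027025 · p^{8} = 2027025 · 1/65536 = 2027025/65536.
Numerically: E[X] ≈ 30.9299.

E[X] = 2027025 · (1/4)^{8} = 2027025/65536 ≈ 30.9299.


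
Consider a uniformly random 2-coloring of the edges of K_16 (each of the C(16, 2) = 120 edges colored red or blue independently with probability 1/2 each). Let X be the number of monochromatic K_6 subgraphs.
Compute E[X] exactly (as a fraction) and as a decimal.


Let X = Σ_S X_S over the C(16, 6) = 8008 subsets S of size 6, where X_S = 1 if the K_6 on S is monochromatic.
For a fixed S, the K_6 on S has C(6, 2) = 15 edges. P[all 15 edges red] = (1/2)^15, and likewise for blue, so P[monochromatic] = 2·(1/2)^15 = 2^{1 − 15} = 1/16384.
Summing: E[X] = C(16, 6) · 2^{1 − 15} = 8008 · 1/16384 = 1001/2048.
Numerically: E[X] ≈ 0.48877.

E[X] = C(16,6)·2^(1−C(6,2)) = 1001/2048 ≈ 0.48877.


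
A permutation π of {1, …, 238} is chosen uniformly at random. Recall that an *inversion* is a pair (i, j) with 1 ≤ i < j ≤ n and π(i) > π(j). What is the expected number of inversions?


Write X = Σ X_I over the C(238, 2) = 28203 pairs i < j, with X_I the indicator of one inversion.
There are 28203 indicators.
For each fixed pair i < j, the values π(i) and π(j) are two distinct elements of {1, …, 238} in uniformly random order; by symmetry P[π(i) > π(j)] = 1/2.
By linearity: E[X] = 28203 · (1/2) = C(238, 2) · (1/2) = 28203/2 = 28203/2 ≈ 14101.500000.

E[X] = 28203/2 = 14101.500000.


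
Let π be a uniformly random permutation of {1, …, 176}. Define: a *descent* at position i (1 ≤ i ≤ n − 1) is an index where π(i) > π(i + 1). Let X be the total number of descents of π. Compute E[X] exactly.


Write X = Σ X_I over i = 1, …, 175, with X_I the indicator of one descent.
There are 175 indicators.
For each fixed i, the pair (π(i), π(i+1)) is a uniformly random ordered pair of distinct values from {1, …, 176}; by symmetry P[π(i) > π(i+1)] = 1/2.
By linearity: E[X] = 175 · (1/2) = (176 − 1) · (1/2) = 175/2 ≈ 87.500.

E[X] = 175/2 = 87.500.


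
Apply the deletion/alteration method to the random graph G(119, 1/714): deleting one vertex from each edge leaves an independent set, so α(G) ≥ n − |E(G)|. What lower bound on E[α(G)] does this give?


E[|E(G)|] = C(119, 2)·p = 7021 · (1/714) = 59/6.
E[α(G)] ≥ n − E[|E(G)|] = 119 − 59/6 = 655/6.
Numerically: ≈ 109.167.
(This is only a lower bound; the true E[α(G)] may be larger.)

E[α(G)] ≥ 655/6 ≈ 109.167.


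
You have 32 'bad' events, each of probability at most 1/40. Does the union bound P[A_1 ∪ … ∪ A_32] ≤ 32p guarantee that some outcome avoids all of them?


Union bound: P[∪_{i=1}^{32} A_i] ≤ Σ_i P[A_i] ≤ 32·p = 32·(1/40) = 4/5.
Numerically: 4/5 ≈ 0.800000.
Is 4/5 < 1? YES.
Since P[∪ A_i] ≤ 4/5 < 1, the complement has P[∩ A_i^c] ≥ 1 − 4/5 = 1/5 > 0, so some outcome avoids every A_i.

32·p = 4/5 ≈ 0.800000; existence CERTIFIED by the union bound.


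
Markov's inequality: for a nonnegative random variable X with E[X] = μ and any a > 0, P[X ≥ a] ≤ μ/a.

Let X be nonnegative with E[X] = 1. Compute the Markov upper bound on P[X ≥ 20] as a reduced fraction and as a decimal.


μ = E[X] = 1, a = 20.
Markov: P[X ≥ 20] ≤ μ/a = (1)/20 = 1/20.
Numerically: ≈ 0.0500.
(Since a = 20 > μ = 1.0000, the bound 1/20 is < 1 and informative.)

P[X ≥ 20] ≤ 1/20 ≈ 0.0500.


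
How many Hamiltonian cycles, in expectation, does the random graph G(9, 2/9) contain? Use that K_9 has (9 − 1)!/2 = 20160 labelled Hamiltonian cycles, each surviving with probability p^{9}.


K_9 has (9 − 1)!/2 = 20160 labelled Hamiltonian cycles.
For each such Hamiltonian cycle H, let X_H = 1 if all 9 edges of H are present in G. Then P[X_H = 1] = p^{9} = (2/9)^{9} = 512/387420489.
By linearity of expectation: E[X] = Σ_H E[X_H] = 20160 · p^{9} = 20160 · 512/387420489 = 1146880/43046721.
Numerically: E[X] ≈ 0.0266427.

E[X] = 20160 · (2/9)^{9} = 1146880/43046721 ≈ 0.0266427.


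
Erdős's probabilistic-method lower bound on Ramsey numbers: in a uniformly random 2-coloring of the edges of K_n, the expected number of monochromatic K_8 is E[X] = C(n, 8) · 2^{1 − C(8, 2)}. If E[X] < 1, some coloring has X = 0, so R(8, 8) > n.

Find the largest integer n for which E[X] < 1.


We need C(n, 8) · 2^{1 − 28} < 1, i.e. C(n, 8) < 2^{28 − 1} = 134217728.
Check values of n near the boundary:
  n = 41: C(41, 8) = 95548245; 95548245 < 134217728? YES
  n = 42: C(42, 8) = 118030185; 118030185 < 134217728? YES
  n = 43: C(43, 8) = 145008513; 145008513 < 134217728? NO
The largest n with C(n, 8) < 134217728 is n = 42 (where E[X] = 118030185/134217728 ≈ 0.879393). Hence R(8, 8) > 42, i.e. R(8, 8) ≥ 43.

Largest n = 42; hence R(8, 8) > 42.


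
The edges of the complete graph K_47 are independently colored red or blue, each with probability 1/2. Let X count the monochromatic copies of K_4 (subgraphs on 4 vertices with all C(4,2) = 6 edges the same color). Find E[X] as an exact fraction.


Let X = Σ_S X_S over the C(47, 4) = 178365 subsets S of size 4, where X_S = 1 if the K_4 on S is monochromatic.
For a fixed S, the K_4 on S has C(4, 2) = 6 edges. P[all 6 edges red] = (1/2)^6, and likewise for blue, so P[monochromatic] = 2·(1/2)^6 = 2^{1 − 6} = 1/32.
Summing: E[X] = C(47, 4) · 2^{1 − 6} = 178365 · 1/32 = 178365/32.
Numerically: E[X] ≈ 5573.906250.

E[X] = C(47,4)·2^(1−C(4,2)) = 178365/32 ≈ 5573.906250.


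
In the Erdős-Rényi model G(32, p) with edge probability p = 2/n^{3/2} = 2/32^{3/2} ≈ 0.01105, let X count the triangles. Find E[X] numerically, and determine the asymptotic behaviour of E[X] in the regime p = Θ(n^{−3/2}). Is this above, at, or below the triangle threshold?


Number of potential triangles: C(32, 3) = 4960.
Each occurs with probability p³ ≈ (0.01105)³ ≈ 1.348699e-06.
By linearity: E[X] = C(32, 3)·p³ ≈ 4960 · 1.348699e-06 ≈ 0.0067.
Since α = 3/2 > 1, p = c/n^{3/2} = o(1/n) is below the triangle threshold p ~ 1/n. Asymptotically E[X] ~ (c³/6)·n^{3(1−α)} = (2³/6)·n^{-1.5} → 0, so by Markov's inequality G has no triangles w.h.p.

E[X] ≈ 0.0067; in regime p = Θ(1/n^{3/2}) E[X] tends to 0 (below the triangle threshold p ~ 1/n).


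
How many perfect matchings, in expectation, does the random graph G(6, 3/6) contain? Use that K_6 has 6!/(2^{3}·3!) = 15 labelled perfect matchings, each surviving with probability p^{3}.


K_6 has 6!/(2^{3}·3!) = 15 labelled perfect matchings.
For each such perfect matching H, let X_H = 1 if all 3 edges of H are present in G. Then P[X_H = 1] = p^{3} = (1/2)^{3} = 1/8.
By linearity of expectation: E[X] = Σ_H E[X_H] = 15 · p^{3} = 15 · 1/8 = 15/8.
Numerically: E[X] ≈ 1.875.

E[X] = 15 · (1/2)^{3} = 15/8 ≈ 1.875.


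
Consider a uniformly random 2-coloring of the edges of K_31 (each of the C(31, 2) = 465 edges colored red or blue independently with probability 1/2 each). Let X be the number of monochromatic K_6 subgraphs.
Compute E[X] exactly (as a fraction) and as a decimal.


Let X = Σ_S X_S over the C(31, 6) = 736281 subsets S of size 6, where X_S = 1 if the K_6 on S is monochromatic.
For a fixed S, the K_6 on S has C(6, 2) = 15 edges. P[all 15 edges red] = (1/2)^15, and likewise for blue, so P[monochromatic] = 2·(1/2)^15 = 2^{1 − 15} = 1/16384.
By linearity: E[X] = C(31, 6) · 2^{1 − 15} = 736281 · 1/16384 = 736281/16384.
Numerically: E[X] ≈ 44.93903.

E[X] = C(31,6)·2^(1−C(6,2)) = 736281/16384 ≈ 44.93903.


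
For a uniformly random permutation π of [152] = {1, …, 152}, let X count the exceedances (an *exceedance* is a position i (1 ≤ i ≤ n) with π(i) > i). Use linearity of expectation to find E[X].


Write X = Σ_{i=1}^{152} X_i, where X_i = 1_{π(i) > i}.
For each fixed i, π(i) is uniform over {1, …, 152} (marginal of a uniform permutation), so P[π(i) > i] = (n − i)/n. Summing: Σ_{i=1}^{152} (n − i)/n = (0 + 1 + … + 151)/152 = 152(152 − 1)/(2·152) = (152 − 1)/2.
Hence E[X] = Σ_{i=1}^{152} (152 − i)/152 = 151/2 ≈ 75.50000.

E[X] = 151/2 = 75.50000.


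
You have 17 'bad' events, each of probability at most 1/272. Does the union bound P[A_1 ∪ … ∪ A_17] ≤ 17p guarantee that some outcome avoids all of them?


Union bound: P[∪_{i=1}^{17} A_i] ≤ Σ_i P[A_i] ≤ 17·p = 17·(1/272) = 1/16.
Numerically: 1/16 ≈ 0.06250.
Is 1/16 < 1? YES.
Since P[∪ A_i] ≤ 1/16 < 1, the complement has P[∩ A_i^c] ≥ 1 − 1/16 = 15/16 > 0, so some outcome avoids every A_i.

17·p = 1/16 ≈ 0.06250; existence CERTIFIED by the union bound.


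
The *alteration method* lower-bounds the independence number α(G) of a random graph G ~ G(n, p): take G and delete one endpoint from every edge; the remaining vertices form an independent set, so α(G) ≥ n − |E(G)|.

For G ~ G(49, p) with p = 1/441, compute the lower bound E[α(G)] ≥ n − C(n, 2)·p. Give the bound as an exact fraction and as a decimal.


E[|E(G)|] = C(49, 2)·p = 1176 · (1/441) = 8/3.
E[α(G)] ≥ n − E[|E(G)|] = 49 − 8/3 = 139/3.
Numerically: ≈ 46.3333.
(This is only a lower bound; the true E[α(G)] may be larger.)

E[α(G)] ≥ 139/3 ≈ 46.3333.


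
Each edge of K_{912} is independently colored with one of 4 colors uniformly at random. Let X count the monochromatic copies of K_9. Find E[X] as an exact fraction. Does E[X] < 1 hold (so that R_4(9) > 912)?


E[X] = C(912, 9) · 4^{1 − 36} = 1156095740032081475120 · 4^{−35} = 1156095740032081475120/1180591620717411303424.
As a reduced fraction: E[X] = 72255983752005092195/73786976294838206464 ≈ 0.979251.
Is E[X] < 1? YES.
Since E[X] < 1, there exists a 4-coloring of K_{912} with no monochromatic K_9; hence R_4(9) > 912.

E[X] = 72255983752005092195/73786976294838206464 ≈ 0.979251; E[X] < 1, so R_4(9) > 912.


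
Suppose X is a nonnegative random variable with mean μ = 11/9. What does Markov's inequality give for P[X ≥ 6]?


μ = E[X] = 11/9, a = 6.
Markov: P[X ≥ 6] ≤ μ/a = (11/9)/6 = 11/54.
Numerically: ≈ 0.204.
(Since a = 6 > μ = 1.222, the bound 11/54 is < 1 and informative.)

P[X ≥ 6] ≤ 11/54 ≈ 0.204.


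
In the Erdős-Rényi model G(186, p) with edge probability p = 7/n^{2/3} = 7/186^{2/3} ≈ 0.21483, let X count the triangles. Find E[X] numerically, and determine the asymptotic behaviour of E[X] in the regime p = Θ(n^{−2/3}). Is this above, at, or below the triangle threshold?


Number of potential triangles: C(186, 3) = 1055240.
Each occurs with probability p³ ≈ (0.21483)³ ≈ 9.9144410e-03.
By linearity: E[X] = C(186, 3)·p³ ≈ 1055240 · 9.9144410e-03 ≈ 10462.11470.
Since α = 2/3 < 1, p = c/n^{2/3} ≫ 1/n is above the triangle threshold p ~ 1/n. Asymptotically E[X] ~ (c³/6)·n^{3(1−α)} = (7³/6)·n^{1} → ∞; triangles are abundant w.h.p.

E[X] ≈ 10462.11470; in regime p = Θ(1/n^{2/3}) E[X] diverges (above the triangle threshold p ~ 1/n).


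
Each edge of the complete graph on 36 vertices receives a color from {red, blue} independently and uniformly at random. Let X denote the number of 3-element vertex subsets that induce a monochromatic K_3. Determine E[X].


Let X = Σ_S X_S over the C(36, 3) = 7140 subsets S of size 3, where X_S = 1 if the K_3 on S is monochromatic.
For a fixed S, the K_3 on S has C(3, 2) = 3 edges. P[all 3 edges red] = (1/2)^3, and likewise for blue, so P[monochromatic] = 2·(1/2)^3 = 2^{1 − 3} = 1/4.
By linearity of expectation: E[X] = C(36, 3) · 2^{1 − 3} = 7140 · 1/4 = 1785.
Numerically: E[X] ≈ 1785.000.

E[X] = C(36,3)·2^(1−C(3,2)) = 1785 ≈ 1785.000.


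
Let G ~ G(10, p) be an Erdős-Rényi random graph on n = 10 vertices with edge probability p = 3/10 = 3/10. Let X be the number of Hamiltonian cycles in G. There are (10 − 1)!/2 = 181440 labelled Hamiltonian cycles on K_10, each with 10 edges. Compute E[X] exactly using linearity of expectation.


K_10 has (10 − 1)!/2 = 181440 labelled Hamiltonian cycles.
For each such Hamiltonian cycle H, let X_H = 1 if all 10 edges of H are present in G. Then P[X_H = 1] = p^{10} = (3/10)^{10} = 59049/10000000000.
By linearity: E[X] = Σ_H E[X_H] = 181440 · p^{10} = 181440 · 59049/10000000000 = 33480783/31250000.
Numerically: E[X] ≈ 1.0714.

E[X] = 181440 · (3/10)^{10} = 33480783/31250000 ≈ 1.0714.


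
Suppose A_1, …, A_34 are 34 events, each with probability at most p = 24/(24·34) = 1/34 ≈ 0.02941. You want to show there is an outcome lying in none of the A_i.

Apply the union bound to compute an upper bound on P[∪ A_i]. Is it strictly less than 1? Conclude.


Union bound: P[∪_{i=1}^{34} A_i] ≤ Σ_i P[A_i] ≤ 34·p = 34·(1/34) = 1.
Numerically: 1 ≈ 1.00000.
Is 1 < 1? NO.
Since the bound 1 is ≥ 1, the union bound is uninformative here; it does NOT by itself certify existence.

34·p = 1 ≈ 1.00000; existence NOT certified by the union bound.


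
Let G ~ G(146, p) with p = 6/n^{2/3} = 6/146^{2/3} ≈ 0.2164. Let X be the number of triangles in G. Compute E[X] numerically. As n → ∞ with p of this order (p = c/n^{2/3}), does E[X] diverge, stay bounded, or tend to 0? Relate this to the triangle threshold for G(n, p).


Number of potential triangles: C(146, 3) = 508080.
Each occurs with probability p³ ≈ (0.2164)³ ≈ 1.013323e-02.
By linearity: E[X] = C(146, 3)·p³ ≈ 508080 · 1.013323e-02 ≈ 5148.4932.
Since α = 2/3 < 1, p = c/n^{2/3} ≫ 1/n is above the triangle threshold p ~ 1/n. Asymptotically E[X] ~ (c³/6)·n^{3(1−α)} = (6³/6)·n^{1} → ∞; triangles are abundant w.h.p.

E[X] ≈ 5148.4932; in regime p = Θ(1/n^{2/3}) E[X] diverges (above the triangle threshold p ~ 1/n).


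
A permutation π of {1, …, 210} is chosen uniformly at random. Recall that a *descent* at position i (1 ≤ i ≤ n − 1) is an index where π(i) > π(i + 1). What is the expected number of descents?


Write X = Σ X_I over i = 1, …, 209, with X_I the indicator of one descent.
There are 209 indicators.
For each fixed i, the pair (π(i), π(i+1)) is a uniformly random ordered pair of distinct values from {1, …, 210}; by symmetry P[π(i) > π(i+1)] = 1/2.
By linearity: E[X] = 209 · (1/2) = (210 − 1) · (1/2) = 209/2 ≈ 104.500.

E[X] = 209/2 = 104.500.


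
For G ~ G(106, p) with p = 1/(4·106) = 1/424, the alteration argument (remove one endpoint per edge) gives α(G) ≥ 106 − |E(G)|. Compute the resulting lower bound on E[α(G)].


E[|E(G)|] = C(106, 2)·p = 5565 · (1/424) = 105/8.
E[α(G)] ≥ n − E[|E(G)|] = 106 − 105/8 = 743/8.
Numerically: ≈ 92.875000.
(This is only a lower bound; the true E[α(G)] may be larger.)

E[α(G)] ≥ 743/8 ≈ 92.875000.


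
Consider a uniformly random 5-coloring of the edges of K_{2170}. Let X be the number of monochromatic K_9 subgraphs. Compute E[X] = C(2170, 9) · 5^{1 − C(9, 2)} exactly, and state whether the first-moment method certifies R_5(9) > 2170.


E[X] = C(2170, 9) · 5^{1 − 36} = 2891746779868845075610510 · 5^{−35} = 2891746779868845075610510/2910383045673370361328125.
As a reduced fraction: E[X] = 578349355973769015122102/582076609134674072265625 ≈ 0.9936.
Is E[X] < 1? YES.
Since E[X] < 1, there exists a 5-coloring of K_{2170} with no monochromatic K_9; hence R_5(9) > 2170.

E[X] = 578349355973769015122102/582076609134674072265625 ≈ 0.9936; E[X] < 1, so R_5(9) > 2170.


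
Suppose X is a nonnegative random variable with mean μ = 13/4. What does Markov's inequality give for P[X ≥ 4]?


μ = E[X] = 13/4, a = 4.
Markov: P[X ≥ 4] ≤ μ/a = (13/4)/4 = 13/16.
Numerically: ≈ 0.8125.
(Since a = 4 > μ = 3.2500, the bound 13/16 is < 1 and informative.)

P[X ≥ 4] ≤ 13/16 ≈ 0.8125.


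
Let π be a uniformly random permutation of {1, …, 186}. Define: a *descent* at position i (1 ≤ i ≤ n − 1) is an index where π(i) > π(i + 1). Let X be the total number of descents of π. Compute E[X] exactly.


Write X = Σ X_I over i = 1, …, 185, with X_I the indicator of one descent.
There are 185 indicators.
For each fixed i, the pair (π(i), π(i+1)) is a uniformly random ordered pair of distinct values from {1, …, 186}; by symmetry P[π(i) > π(i+1)] = 1/2.
By linearity: E[X] = 185 · (1/2) = (186 − 1) · (1/2) = 185/2 ≈ 92.5000.

E[X] = 185/2 = 92.5000.


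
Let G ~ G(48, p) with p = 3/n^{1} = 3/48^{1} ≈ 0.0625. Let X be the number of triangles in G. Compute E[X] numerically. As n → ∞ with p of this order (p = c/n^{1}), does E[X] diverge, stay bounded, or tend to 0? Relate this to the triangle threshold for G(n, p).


Number of potential triangles: C(48, 3) = 17296.
Each occurs with probability p³ ≈ (0.0625)³ ≈ 2.4414062e-04.
By linearity: E[X] = C(48, 3)·p³ ≈ 17296 · 2.4414062e-04 ≈ 4.22266.
Here α = 1, so p = 3/n is exactly at the triangle threshold p ~ 1/n. Asymptotically E[X] → c³/6 = 3³/6 = 9/2 ≈ 4.50000, a bounded constant. In this regime the triangle count is asymptotically Poisson(c³/6).

E[X] ≈ 4.22266; in regime p = Θ(1/n^{1}) E[X] stays bounded (at the triangle threshold p ~ 1/n).


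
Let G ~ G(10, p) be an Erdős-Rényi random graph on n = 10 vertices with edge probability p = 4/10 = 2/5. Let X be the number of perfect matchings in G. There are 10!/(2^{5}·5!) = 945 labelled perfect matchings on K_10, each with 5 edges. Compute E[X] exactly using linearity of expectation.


K_10 has 10!/(2^{5}·5!) = 945 labelled perfect matchings.
For each such perfect matching H, let X_H = 1 if all 5 edges of H are present in G. Then P[X_H = 1] = p^{5} = (2/5)^{5} = 32/3125.
Summing the indicators: E[X] = Σ_H E[X_H] = 945 · p^{5} = 945 · 32/3125 = 6048/625.
Numerically: E[X] ≈ 9.6768.

E[X] = 945 · (2/5)^{5} = 6048/625 ≈ 9.6768.


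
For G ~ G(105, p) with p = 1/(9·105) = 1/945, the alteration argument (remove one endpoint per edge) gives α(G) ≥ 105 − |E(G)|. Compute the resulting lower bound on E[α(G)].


E[|E(G)|] = C(105, 2)·p = 5460 · (1/945) = 52/9.
E[α(G)] ≥ n − E[|E(G)|] = 105 − 52/9 = 893/9.
Numerically: ≈ 99.2222.
(This is only a lower bound; the true E[α(G)] may be larger.)

E[α(G)] ≥ 893/9 ≈ 99.2222.


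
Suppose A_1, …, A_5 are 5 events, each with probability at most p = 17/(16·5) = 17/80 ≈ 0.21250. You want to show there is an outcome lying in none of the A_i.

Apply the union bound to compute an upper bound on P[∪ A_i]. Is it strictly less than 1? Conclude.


Union bound: P[∪_{i=1}^{5} A_i] ≤ Σ_i P[A_i] ≤ 5·p = 5·(17/80) = 17/16.
Numerically: 17/16 ≈ 1.06250.
Is 17/16 < 1? NO.
Since the bound 17/16 is ≥ 1, the union bound is uninformative here; it does NOT by itself certify existence.

5·p = 17/16 ≈ 1.06250; existence NOT certified by the union bound.


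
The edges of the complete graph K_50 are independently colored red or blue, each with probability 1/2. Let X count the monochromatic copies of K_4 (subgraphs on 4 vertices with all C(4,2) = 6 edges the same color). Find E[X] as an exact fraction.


Let X = Σ_S X_S over the C(50, 4) = 230300 subsets S of size 4, where X_S = 1 if the K_4 on S is monochromatic.
For a fixed S, the K_4 on S has C(4, 2) = 6 edges. P[all 6 edges red] = (1/2)^6, and likewise for blue, so P[monochromatic] = 2·(1/2)^6 = 2^{1 − 6} = 1/32.
By linearity of expectation: E[X] = C(50, 4) · 2^{1 − 6} = 230300 · 1/32 = 57575/8.
Numerically: E[X] ≈ 7196.875.

E[X] = C(50,4)·2^(1−C(4,2)) = 57575/8 ≈ 7196.875.


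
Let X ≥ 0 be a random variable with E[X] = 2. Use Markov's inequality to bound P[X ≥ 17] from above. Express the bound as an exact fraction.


μ = E[X] = 2, a = 17.
Markov: P[X ≥ 17] ≤ μ/a = (2)/17 = 2/17.
Numerically: ≈ 0.117647.
(Since a = 17 > μ = 2.000000, the bound 2/17 is < 1 and informative.)

P[X ≥ 17] ≤ 2/17 ≈ 0.117647.


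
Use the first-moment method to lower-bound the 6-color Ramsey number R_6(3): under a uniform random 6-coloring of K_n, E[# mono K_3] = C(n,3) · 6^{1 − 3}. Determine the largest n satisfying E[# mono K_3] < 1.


We need C(n, 3) · 6^{1 − 3} < 1, i.e. C(n, 3) < 6^{3 − 1} = 36.
Check values of n near the boundary:
  n = 6: C(6, 3) = 20; 20 < 36? YES
  n = 7: C(7, 3) = 35; 35 < 36? YES
  n = 8: C(8, 3) = 56; 56 < 36? NO
The largest n with C(n, 3) < 36 is n = 7 (where E[X] = 35/36 ≈ 0.97222). Hence R_6(3) > 7, i.e. R_6(3) ≥ 8.

Largest n = 7; hence R_6(3) > 7.


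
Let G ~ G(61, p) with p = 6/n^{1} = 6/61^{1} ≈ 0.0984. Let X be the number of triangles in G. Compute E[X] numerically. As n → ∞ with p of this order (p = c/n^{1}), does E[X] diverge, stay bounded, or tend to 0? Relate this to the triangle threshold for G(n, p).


Number of potential triangles: C(61, 3) = 35990.
Each occurs with probability p³ ≈ (0.0984)³ ≈ 9.51622e-04.
By linearity: E[X] = C(61, 3)·p³ ≈ 35990 · 9.51622e-04 ≈ 34.249.
Here α = 1, so p = 6/n is exactly at the triangle threshold p ~ 1/n. Asymptotically E[X] → c³/6 = 6³/6 = 36 ≈ 36.000, a bounded constant. In this regime the triangle count is asymptotically Poisson(c³/6).

E[X] ≈ 34.249; in regime p = Θ(1/n^{1}) E[X] stays bounded (at the triangle threshold p ~ 1/n).


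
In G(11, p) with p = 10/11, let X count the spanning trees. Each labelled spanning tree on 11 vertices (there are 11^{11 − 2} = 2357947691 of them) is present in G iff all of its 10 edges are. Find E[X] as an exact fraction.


K_11 has 11^{11 − 2} = 2357947691 labelled spanning trees.
For each such spanning tree H, let X_H = 1 if all 10 edges of H are present in G. Then P[X_H = 1] = p^{10} = (10/11)^{10} = 10000000000/25937424601.
By linearity: E[X] = Σ_H E[X_H] = 2357947691 · p^{10} = 2357947691 · 10000000000/25937424601 = 10000000000/11.
Numerically: E[X] ≈ 9.091e+08.

E[X] = 2357947691 · (10/11)^{10} = 10000000000/11 ≈ 9.091e+08.


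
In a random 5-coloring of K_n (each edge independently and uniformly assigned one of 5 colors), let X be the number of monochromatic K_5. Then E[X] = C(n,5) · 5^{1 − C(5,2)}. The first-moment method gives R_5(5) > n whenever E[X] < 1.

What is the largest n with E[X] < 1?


We need C(n, 5) · 5^{1 − 10} < 1, i.e. C(n, 5) < 5^{10 − 1} = 1953125.
Check values of n near the boundary:
  n = 44: C(44, 5) = 1086008; 1086008 < 1953125? YES
  n = 45: C(45, 5) = 1221759; 1221759 < 1953125? YES
  n = 46: C(46, 5) = 1370754; 1370754 < 1953125? YES
  n = 47: C(47, 5) = 1533939; 1533939 < 1953125? YES
  n = 48: C(48, 5) = 1712304; 1712304 < 1953125? YES
  n = 49: C(49, 5) = 1906884; 1906884 < 1953125? YES
  n = 50: C(50, 5) = 2118760; 2118760 < 1953125? NO
  n = 51: C(51, 5) = 2349060; 2349060 < 1953125? NO
The largest n with C(n, 5) < 1953125 is n = 49 (where E[X] = 1906884/1953125 ≈ 0.9763246). Hence R_5(5) > 49, i.e. R_5(5) ≥ 50.

Largest n = 49; hence R_5(5) > 49.


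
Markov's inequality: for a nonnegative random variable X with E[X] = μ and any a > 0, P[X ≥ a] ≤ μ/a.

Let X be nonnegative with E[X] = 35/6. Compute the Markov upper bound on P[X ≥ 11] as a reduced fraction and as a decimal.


μ = E[X] = 35/6, a = 11.
Markov: P[X ≥ 11] ≤ μ/a = (35/6)/11 = 35/66.
Numerically: ≈ 0.530303.
(Since a = 11 > μ = 5.833333, the bound 35/66 is < 1 and informative.)

P[X ≥ 11] ≤ 35/66 ≈ 0.530303.


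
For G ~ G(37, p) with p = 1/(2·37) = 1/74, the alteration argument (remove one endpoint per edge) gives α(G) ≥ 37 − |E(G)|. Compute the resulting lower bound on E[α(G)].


E[|E(G)|] = C(37, 2)·p = 666 · (1/74) = 9.
E[α(G)] ≥ n − E[|E(G)|] = 37 − 9 = 28.
Numerically: ≈ 28.00000.
(This is only a lower bound; the true E[α(G)] may be larger.)

E[α(G)] ≥ 28 ≈ 28.00000.


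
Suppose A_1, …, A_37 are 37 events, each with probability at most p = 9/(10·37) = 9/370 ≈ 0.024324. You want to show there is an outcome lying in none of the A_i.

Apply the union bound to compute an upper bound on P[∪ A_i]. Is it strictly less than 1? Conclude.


Union bound: P[∪_{i=1}^{37} A_i] ≤ Σ_i P[A_i] ≤ 37·p = 37·(9/370) = 9/10.
Numerically: 9/10 ≈ 0.900000.
Is 9/10 < 1? YES.
Since P[∪ A_i] ≤ 9/10 < 1, the complement has P[∩ A_i^c] ≥ 1 − 9/10 = 1/10 > 0, so some outcome avoids every A_i.

37·p = 9/10 ≈ 0.900000; existence CERTIFIED by the union bound.


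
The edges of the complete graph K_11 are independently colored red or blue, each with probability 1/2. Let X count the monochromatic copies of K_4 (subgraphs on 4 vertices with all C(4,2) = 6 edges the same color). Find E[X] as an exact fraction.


Let X = Σ_S X_S over the C(11, 4) = 330 subsets S of size 4, where X_S = 1 if the K_4 on S is monochromatic.
For a fixed S, the K_4 on S has C(4, 2) = 6 edges. P[all 6 edges red] = (1/2)^6, and likewise for blue, so P[monochromatic] = 2·(1/2)^6 = 2^{1 − 6} = 1/32.
By linearity: E[X] = C(11, 4) · 2^{1 − 6} = 330 · 1/32 = 165/16.
Numerically: E[X] ≈ 10.312.

E[X] = C(11,4)·2^(1−C(4,2)) = 165/16 ≈ 10.312.


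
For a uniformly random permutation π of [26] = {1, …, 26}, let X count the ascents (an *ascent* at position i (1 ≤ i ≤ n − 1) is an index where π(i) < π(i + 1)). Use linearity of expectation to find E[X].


Write X = Σ X_I over i = 1, …, 25, with X_I the indicator of one ascent.
There are 25 indicators.
For each fixed i, the pair (π(i), π(i+1)) is a uniformly random ordered pair of distinct values from {1, …, 26}; by symmetry P[π(i) < π(i+1)] = 1/2.
By linearity: E[X] = 25 · (1/2) = (26 − 1) · (1/2) = 25/2 ≈ 12.5000.

E[X] = 25/2 = 12.5000.


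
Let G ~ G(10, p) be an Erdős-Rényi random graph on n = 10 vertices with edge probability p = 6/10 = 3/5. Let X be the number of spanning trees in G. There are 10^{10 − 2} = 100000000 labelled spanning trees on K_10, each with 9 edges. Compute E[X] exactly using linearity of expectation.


K_10 has 10^{10 − 2} = 100000000 labelled spanning trees.
For each such spanning tree H, let X_H = 1 if all 9 edges of H are present in G. Then P[X_H = 1] = p^{9} = (3/5)^{9} = 19683/1953125.
By linearity: E[X] = Σ_H E[X_H] = 100000000 · p^{9} = 100000000 · 19683/1953125 = 5038848/5.
Numerically: E[X] ≈ 1.00777e+06.

E[X] = 100000000 · (3/5)^{9} = 5038848/5 ≈ 1.00777e+06.


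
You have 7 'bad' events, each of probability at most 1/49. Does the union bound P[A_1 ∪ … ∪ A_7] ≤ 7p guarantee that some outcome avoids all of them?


Union bound: P[∪_{i=1}^{7} A_i] ≤ Σ_i P[A_i] ≤ 7·p = 7·(1/49) = 1/7.
Numerically: 1/7 ≈ 0.1429.
Is 1/7 < 1? YES.
Since P[∪ A_i] ≤ 1/7 < 1, the complement has P[∩ A_i^c] ≥ 1 − 1/7 = 6/7 > 0, so some outcome avoids every A_i.

7·p = 1/7 ≈ 0.1429; existence CERTIFIED by the union bound.


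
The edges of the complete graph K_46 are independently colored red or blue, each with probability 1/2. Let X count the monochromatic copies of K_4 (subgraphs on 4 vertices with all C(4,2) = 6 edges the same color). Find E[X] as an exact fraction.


Let X = Σ_S X_S over the C(46, 4) = 163185 subsets S of size 4, where X_S = 1 if the K_4 on S is monochromatic.
For a fixed S, the K_4 on S has C(4, 2) = 6 edges. P[all 6 edges red] = (1/2)^6, and likewise for blue, so P[monochromatic] = 2·(1/2)^6 = 2^{1 − 6} = 1/32.
By linearity of expectation: E[X] = C(46, 4) · 2^{1 − 6} = 163185 · 1/32 = 163185/32.
Numerically: E[X] ≈ 5099.5312.

E[X] = C(46,4)·2^(1−C(4,2)) = 163185/32 ≈ 5099.5312.


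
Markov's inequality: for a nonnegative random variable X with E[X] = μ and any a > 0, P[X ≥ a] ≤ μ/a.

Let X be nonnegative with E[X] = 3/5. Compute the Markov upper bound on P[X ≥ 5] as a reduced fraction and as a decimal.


μ = E[X] = 3/5, a = 5.
Markov: P[X ≥ 5] ≤ μ/a = (3/5)/5 = 3/25.
Numerically: ≈ 0.120.
(Since a = 5 > μ = 0.600, the bound 3/25 is < 1 and informative.)

P[X ≥ 5] ≤ 3/25 ≈ 0.120.


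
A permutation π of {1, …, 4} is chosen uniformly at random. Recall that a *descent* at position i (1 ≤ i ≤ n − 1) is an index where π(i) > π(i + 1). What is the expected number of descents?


Write X = Σ X_I over i = 1, …, 3, with X_I the indicator of one descent.
There are 3 indicators.
For each fixed i, the pair (π(i), π(i+1)) is a uniformly random ordered pair of distinct values from {1, …, 4}; by symmetry P[π(i) > π(i+1)] = 1/2.
By linearity: E[X] = 3 · (1/2) = (4 − 1) · (1/2) = 3/2 ≈ 1.5000.

E[X] = 3/2 = 1.5000.


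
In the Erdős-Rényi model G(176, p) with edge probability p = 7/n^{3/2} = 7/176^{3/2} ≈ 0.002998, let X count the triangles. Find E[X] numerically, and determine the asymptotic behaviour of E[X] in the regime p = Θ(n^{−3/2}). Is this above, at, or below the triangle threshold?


Number of potential triangles: C(176, 3) = 893200.
Each occurs with probability p³ ≈ (0.002998)³ ≈ 2.6945554e-08.
By linearity: E[X] = C(176, 3)·p³ ≈ 893200 · 2.6945554e-08 ≈ 0.02407.
Since α = 3/2 > 1, p = c/n^{3/2} = o(1/n) is below the triangle threshold p ~ 1/n. Asymptotically E[X] ~ (c³/6)·n^{3(1−α)} = (7³/6)·n^{-1.5} → 0, so by Markov's inequality G has no triangles w.h.p.

E[X] ≈ 0.02407; in regime p = Θ(1/n^{3/2}) E[X] tends to 0 (below the triangle threshold p ~ 1/n).


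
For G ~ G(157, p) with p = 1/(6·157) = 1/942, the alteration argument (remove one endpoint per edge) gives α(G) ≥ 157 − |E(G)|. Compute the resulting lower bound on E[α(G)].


E[|E(G)|] = C(157, 2)·p = 12246 · (1/942) = 13.
E[α(G)] ≥ n − E[|E(G)|] = 157 − 13 = 144.
Numerically: ≈ 144.00000.
(This is only a lower bound; the true E[α(G)] may be larger.)

E[α(G)] ≥ 144 ≈ 144.00000.


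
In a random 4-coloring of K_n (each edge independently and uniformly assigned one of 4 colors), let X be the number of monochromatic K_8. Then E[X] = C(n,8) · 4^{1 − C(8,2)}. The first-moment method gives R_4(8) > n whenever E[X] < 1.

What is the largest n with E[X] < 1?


We need C(n, 8) · 4^{1 − 28} < 1, i.e. C(n, 8) < 4^{28 − 1} = 18014398509481984.
Check values of n near the boundary:
  n = 405: C(405, 8) = 16745853821188050; 16745853821188050 < 18014398509481984? YES
  n = 406: C(406, 8) = 17082453897995850; 17082453897995850 < 18014398509481984? YES
  n = 407: C(407, 8) = 17424959239309050; 17424959239309050 < 18014398509481984? YES
  n = 408: C(408, 8) = 17773458424095231; 17773458424095231 < 18014398509481984? YES
  n = 409: C(409, 8) = 18128041135797879; 18128041135797879 < 18014398509481984? NO
The largest n with C(n, 8) < 18014398509481984 is n = 408 (where E[X] = 17773458424095231/18014398509481984 ≈ 0.9866). Hence R_4(8) > 408, i.e. R_4(8) ≥ 409.

Largest n = 408; hence R_4(8) > 408.


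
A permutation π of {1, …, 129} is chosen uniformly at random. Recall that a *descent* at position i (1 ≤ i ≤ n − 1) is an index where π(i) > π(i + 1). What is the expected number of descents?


Write X = Σ X_I over i = 1, …, 128, with X_I the indicator of one descent.
There are 128 indicators.
For each fixed i, the pair (π(i), π(i+1)) is a uniformly random ordered pair of distinct values from {1, …, 129}; by symmetry P[π(i) > π(i+1)] = 1/2.
By linearity: E[X] = 128 · (1/2) = (129 − 1) · (1/2) = 64 ≈ 64.000.

E[X] = 64 = 64.000.
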